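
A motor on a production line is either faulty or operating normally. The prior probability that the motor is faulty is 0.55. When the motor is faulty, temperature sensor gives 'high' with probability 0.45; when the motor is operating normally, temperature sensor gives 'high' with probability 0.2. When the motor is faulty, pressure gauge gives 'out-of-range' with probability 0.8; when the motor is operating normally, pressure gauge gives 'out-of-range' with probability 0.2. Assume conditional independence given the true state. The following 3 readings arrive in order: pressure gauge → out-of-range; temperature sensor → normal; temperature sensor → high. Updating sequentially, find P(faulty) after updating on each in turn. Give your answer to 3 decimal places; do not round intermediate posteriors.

After pressure gauge='out-of-range': P(faulty) = 0.8·0.5500 / (0.8·0.5500 + 0.2·0.4500) ≈ 0.8302
After temperature sensor='normal': P(faulty) = 0.55·0.8302 / (0.55·0.8302 + 0.8·0.1698) ≈ 0.7707
After temperature sensor='high': P(faulty) = 0.45·0.7707 / (0.45·0.7707 + 0.2·0.2293) ≈ 0.8832

0.883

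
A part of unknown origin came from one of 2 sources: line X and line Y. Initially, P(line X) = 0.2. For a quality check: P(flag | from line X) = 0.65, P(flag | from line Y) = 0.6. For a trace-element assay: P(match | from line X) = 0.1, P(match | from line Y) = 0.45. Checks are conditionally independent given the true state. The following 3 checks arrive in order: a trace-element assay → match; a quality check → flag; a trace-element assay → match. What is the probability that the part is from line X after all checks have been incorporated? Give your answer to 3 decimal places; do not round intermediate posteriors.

Apply Bayes' rule sequentially, carrying P(line X) forward.
After a trace-element assay='match': P(line X) = 0.1·0.2000 / (0.1·0.2000 + 0.45·0.8000) ≈ 0.0526
After a quality check='flag': P(line X) = 0.65·0.0526 / (0.65·0.0526 + 0.6·0.9474) ≈ 0.0568
After a trace-element assay='match': P(line X) = 0.1·0.0568 / (0.1·0.0568 + 0.45·0.9432) ≈ 0.0132

0.013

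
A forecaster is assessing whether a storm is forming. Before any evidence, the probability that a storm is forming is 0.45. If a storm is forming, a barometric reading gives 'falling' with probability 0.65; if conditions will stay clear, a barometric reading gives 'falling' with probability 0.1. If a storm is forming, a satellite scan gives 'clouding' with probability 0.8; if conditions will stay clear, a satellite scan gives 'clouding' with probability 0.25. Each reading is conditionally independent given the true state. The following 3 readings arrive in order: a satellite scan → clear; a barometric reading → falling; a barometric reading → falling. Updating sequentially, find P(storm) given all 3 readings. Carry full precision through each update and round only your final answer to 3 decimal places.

After a satellite scan='clear': P(storm) = 0.2·0.4500 / (0.2·0.4500 + 0.75·0.5500) ≈ 0.1791
After a barometric reading='falling': P(storm) = 0.65·0.1791 / (0.65·0.1791 + 0.1·0.8209) ≈ 0.5865
After a barometric reading='falling': P(storm) = 0.65·0.5865 / (0.65·0.5865 + 0.1·0.4135) ≈ 0.9021

0.902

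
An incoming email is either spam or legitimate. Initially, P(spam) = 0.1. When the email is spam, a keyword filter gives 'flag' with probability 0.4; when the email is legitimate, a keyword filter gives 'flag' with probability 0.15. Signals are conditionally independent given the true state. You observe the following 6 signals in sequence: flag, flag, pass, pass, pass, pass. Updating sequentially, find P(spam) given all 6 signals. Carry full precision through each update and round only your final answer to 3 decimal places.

0.164

After 'flag': P(spam) = 0.4·0.1000 / (0.4·0.1000 + 0.15·0.9000) ≈ 0.2286
After 'flag': P(spam) = 0.4·0.2286 / (0.4·0.2286 + 0.15·0.7714) ≈ 0.4414
After 'pass': P(spam) = 0.6·0.4414 / (0.6·0.4414 + 0.85·0.5586) ≈ 0.3580
After 'pass': P(spam) = 0.6·0.3580 / (0.6·0.3580 + 0.85·0.6420) ≈ 0.2825
After 'pass': P(spam) = 0.6·0.2825 / (0.6·0.2825 + 0.85·0.7175) ≈ 0.2175
After 'pass': P(spam) = 0.6·0.2175 / (0.6·0.2175 + 0.85·0.7825) ≈ 0.1640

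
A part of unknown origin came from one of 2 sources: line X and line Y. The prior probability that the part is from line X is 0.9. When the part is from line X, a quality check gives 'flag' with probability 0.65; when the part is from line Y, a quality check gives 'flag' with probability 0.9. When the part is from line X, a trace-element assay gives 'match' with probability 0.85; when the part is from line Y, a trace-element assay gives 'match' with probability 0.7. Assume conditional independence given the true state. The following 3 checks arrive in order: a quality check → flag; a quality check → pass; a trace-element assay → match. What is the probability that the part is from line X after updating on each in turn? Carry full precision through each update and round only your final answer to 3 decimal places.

After a quality check='flag': P(line X) = 0.65·0.9000 / (0.65·0.9000 + 0.9·0.1000) ≈ 0.8667
After a quality check='pass': P(line X) = 0.35·0.8667 / (0.35·0.8667 + 0.1·0.1333) ≈ 0.9579
After a trace-element assay='match': P(line X) = 0.85·0.9579 / (0.85·0.9579 + 0.7·0.0421) ≈ 0.9651

0.965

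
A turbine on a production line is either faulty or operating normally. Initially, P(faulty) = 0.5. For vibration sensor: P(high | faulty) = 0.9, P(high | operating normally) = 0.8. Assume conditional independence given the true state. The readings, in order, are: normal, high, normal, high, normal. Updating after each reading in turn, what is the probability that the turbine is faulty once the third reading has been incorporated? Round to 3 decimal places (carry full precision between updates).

After 'normal': P(faulty) = 0.1·0.5000 / (0.1·0.5000 + 0.2·0.5000) ≈ 0.3333
After 'high': P(faulty) = 0.9·0.3333 / (0.9·0.3333 + 0.8·0.6667) ≈ 0.3600
After 'normal': P(faulty) = 0.1·0.3600 / (0.1·0.3600 + 0.2·0.6400) ≈ 0.2195

0.220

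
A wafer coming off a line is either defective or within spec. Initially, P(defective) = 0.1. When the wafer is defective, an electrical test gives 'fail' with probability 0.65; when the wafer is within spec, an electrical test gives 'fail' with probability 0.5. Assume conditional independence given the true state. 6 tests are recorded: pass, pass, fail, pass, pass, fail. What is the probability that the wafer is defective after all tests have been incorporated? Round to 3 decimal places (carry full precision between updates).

0.043

After 'pass': P(defective) = 0.35·0.1000 / (0.35·0.1000 + 0.5·0.9000) ≈ 0.0722
After 'pass': P(defective) = 0.35·0.0722 / (0.35·0.0722 + 0.5·0.9278) ≈ 0.0516
After 'fail': P(defective) = 0.65·0.0516 / (0.65·0.0516 + 0.5·0.9484) ≈ 0.0661
After 'pass': P(defective) = 0.35·0.0661 / (0.35·0.0661 + 0.5·0.9339) ≈ 0.0472
After 'pass': P(defective) = 0.35·0.0472 / (0.35·0.0472 + 0.5·0.9528) ≈ 0.0335
After 'fail': P(defective) = 0.65·0.0335 / (0.65·0.0335 + 0.5·0.9665) ≈ 0.0431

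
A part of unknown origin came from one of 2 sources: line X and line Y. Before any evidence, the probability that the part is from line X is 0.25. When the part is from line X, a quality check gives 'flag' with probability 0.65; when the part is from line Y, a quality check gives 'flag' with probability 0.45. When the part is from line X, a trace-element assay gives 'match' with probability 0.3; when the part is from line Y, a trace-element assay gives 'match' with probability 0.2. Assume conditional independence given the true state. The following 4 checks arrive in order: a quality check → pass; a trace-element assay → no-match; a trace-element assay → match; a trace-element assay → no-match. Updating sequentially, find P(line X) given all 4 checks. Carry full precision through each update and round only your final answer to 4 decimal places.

0.1959

After a quality check='pass': P(line X) = 0.35·0.2500 / (0.35·0.2500 + 0.55·0.7500) ≈ 0.1750
After a trace-element assay='no-match': P(line X) = 0.7·0.1750 / (0.7·0.1750 + 0.8·0.8250) ≈ 0.1565
After a trace-element assay='match': P(line X) = 0.3·0.1565 / (0.3·0.1565 + 0.2·0.8435) ≈ 0.2178
After a trace-element assay='no-match': P(line X) = 0.7·0.2178 / (0.7·0.2178 + 0.8·0.7822) ≈ 0.1959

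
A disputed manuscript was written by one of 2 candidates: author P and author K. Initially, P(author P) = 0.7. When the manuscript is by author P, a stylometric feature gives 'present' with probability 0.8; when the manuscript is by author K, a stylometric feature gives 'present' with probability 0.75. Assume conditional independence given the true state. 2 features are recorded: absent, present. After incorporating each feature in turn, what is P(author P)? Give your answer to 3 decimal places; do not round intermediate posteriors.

0.666

Each posterior becomes the prior for the next update.
After 'absent': P(author P) = 0.2·0.7000 / (0.2·0.7000 + 0.25·0.3000) ≈ 0.6512
After 'present': P(author P) = 0.8·0.6512 / (0.8·0.6512 + 0.75·0.3488) ≈ 0.6657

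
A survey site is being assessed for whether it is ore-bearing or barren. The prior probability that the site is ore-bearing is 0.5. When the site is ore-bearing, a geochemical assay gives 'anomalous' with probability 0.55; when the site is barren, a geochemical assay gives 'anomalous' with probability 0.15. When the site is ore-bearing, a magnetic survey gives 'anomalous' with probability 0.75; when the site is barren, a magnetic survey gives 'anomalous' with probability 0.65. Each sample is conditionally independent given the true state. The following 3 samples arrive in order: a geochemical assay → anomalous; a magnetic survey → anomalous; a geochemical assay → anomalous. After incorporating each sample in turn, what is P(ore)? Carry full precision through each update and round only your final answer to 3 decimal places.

0.939

After a geochemical assay='anomalous': P(ore) = 0.55·0.5000 / (0.55·0.5000 + 0.15·0.5000) ≈ 0.7857
After a magnetic survey='anomalous': P(ore) = 0.75·0.7857 / (0.75·0.7857 + 0.65·0.2143) ≈ 0.8088
After a geochemical assay='anomalous': P(ore) = 0.55·0.8088 / (0.55·0.8088 + 0.15·0.1912) ≈ 0.9394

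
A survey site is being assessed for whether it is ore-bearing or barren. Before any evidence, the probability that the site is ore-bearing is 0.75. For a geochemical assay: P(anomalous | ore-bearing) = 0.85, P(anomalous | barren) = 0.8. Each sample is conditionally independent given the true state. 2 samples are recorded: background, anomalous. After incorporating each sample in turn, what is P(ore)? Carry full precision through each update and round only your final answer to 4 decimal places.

0.7051

After 'background': P(ore) = 0.15·0.7500 / (0.15·0.7500 + 0.2·0.2500) ≈ 0.6923
After 'anomalous': P(ore) = 0.85·0.6923 / (0.85·0.6923 + 0.8·0.3077) ≈ 0.7051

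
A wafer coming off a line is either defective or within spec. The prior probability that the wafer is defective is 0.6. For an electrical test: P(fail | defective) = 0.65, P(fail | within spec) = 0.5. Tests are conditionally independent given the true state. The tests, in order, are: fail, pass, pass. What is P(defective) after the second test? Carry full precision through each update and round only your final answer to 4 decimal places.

0.5772

After 'fail': P(defective) = 0.65·0.6000 / (0.65·0.6000 + 0.5·0.4000) ≈ 0.6610
After 'pass': P(defective) = 0.35·0.6610 / (0.35·0.6610 + 0.5·0.3390) ≈ 0.5772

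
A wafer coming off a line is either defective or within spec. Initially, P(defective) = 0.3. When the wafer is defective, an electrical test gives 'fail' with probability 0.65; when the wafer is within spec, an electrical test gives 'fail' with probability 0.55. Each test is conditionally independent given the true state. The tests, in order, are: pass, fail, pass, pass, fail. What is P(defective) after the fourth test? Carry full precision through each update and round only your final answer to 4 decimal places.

0.1924

Each posterior becomes the prior for the next update.
After 'pass': P(defective) = 0.35·0.3000 / (0.35·0.3000 + 0.45·0.7000) ≈ 0.2500
After 'fail': P(defective) = 0.65·0.2500 / (0.65·0.2500 + 0.55·0.7500) ≈ 0.2826
After 'pass': P(defective) = 0.35·0.2826 / (0.35·0.2826 + 0.45·0.7174) ≈ 0.2345
After 'pass': P(defective) = 0.35·0.2345 / (0.35·0.2345 + 0.45·0.7655) ≈ 0.1924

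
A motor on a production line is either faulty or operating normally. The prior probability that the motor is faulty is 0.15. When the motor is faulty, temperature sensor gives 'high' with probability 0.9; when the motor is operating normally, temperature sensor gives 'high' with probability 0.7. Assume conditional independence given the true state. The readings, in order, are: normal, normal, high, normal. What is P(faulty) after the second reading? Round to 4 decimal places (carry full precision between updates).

After 'normal': P(faulty) = 0.1·0.1500 / (0.1·0.1500 + 0.3·0.8500) ≈ 0.0556
After 'normal': P(faulty) = 0.1·0.0556 / (0.1·0.0556 + 0.3·0.9444) ≈ 0.0192

0.0192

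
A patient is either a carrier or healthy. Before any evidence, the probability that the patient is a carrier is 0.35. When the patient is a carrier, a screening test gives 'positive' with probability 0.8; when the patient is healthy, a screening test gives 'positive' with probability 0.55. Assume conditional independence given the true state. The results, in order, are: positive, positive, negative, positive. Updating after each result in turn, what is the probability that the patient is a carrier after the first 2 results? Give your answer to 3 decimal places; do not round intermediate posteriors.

After 'positive': P(carrier) = 0.8·0.3500 / (0.8·0.3500 + 0.55·0.6500) ≈ 0.4392
After 'positive': P(carrier) = 0.8·0.4392 / (0.8·0.4392 + 0.55·0.5608) ≈ 0.5325

0.533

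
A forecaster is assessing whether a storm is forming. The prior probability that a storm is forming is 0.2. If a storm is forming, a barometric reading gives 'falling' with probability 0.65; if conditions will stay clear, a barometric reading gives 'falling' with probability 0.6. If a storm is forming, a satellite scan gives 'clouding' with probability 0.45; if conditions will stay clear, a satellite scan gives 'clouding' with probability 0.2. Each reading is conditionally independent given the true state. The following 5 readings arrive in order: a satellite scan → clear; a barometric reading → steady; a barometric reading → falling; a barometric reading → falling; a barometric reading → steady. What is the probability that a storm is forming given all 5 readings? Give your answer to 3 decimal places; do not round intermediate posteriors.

0.134

After a satellite scan='clear': P(storm) = 0.55·0.2000 / (0.55·0.2000 + 0.8·0.8000) ≈ 0.1467
After a barometric reading='steady': P(storm) = 0.35·0.1467 / (0.35·0.1467 + 0.4·0.8533) ≈ 0.1307
After a barometric reading='falling': P(storm) = 0.65·0.1307 / (0.65·0.1307 + 0.6·0.8693) ≈ 0.1401
After a barometric reading='falling': P(storm) = 0.65·0.1401 / (0.65·0.1401 + 0.6·0.8599) ≈ 0.1500
After a barometric reading='steady': P(storm) = 0.35·0.1500 / (0.35·0.1500 + 0.4·0.8500) ≈ 0.1338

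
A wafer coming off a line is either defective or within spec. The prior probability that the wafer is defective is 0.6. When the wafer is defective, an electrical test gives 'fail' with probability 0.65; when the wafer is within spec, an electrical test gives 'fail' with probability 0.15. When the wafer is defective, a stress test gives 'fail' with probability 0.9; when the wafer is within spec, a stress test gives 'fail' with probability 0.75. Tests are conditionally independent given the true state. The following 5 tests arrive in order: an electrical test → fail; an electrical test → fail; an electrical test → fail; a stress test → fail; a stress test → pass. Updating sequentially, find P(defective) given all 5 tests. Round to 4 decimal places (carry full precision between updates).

0.9832

Apply Bayes' rule sequentially, carrying P(defective) forward.
After an electrical test='fail': P(defective) = 0.65·0.6000 / (0.65·0.6000 + 0.15·0.4000) ≈ 0.8667
After an electrical test='fail': P(defective) = 0.65·0.8667 / (0.65·0.8667 + 0.15·0.1333) ≈ 0.9657
After an electrical test='fail': P(defective) = 0.65·0.9657 / (0.65·0.9657 + 0.15·0.0343) ≈ 0.9919
After a stress test='fail': P(defective) = 0.9·0.9919 / (0.9·0.9919 + 0.75·0.0081) ≈ 0.9932
After a stress test='pass': P(defective) = 0.1·0.9932 / (0.1·0.9932 + 0.25·0.0068) ≈ 0.9832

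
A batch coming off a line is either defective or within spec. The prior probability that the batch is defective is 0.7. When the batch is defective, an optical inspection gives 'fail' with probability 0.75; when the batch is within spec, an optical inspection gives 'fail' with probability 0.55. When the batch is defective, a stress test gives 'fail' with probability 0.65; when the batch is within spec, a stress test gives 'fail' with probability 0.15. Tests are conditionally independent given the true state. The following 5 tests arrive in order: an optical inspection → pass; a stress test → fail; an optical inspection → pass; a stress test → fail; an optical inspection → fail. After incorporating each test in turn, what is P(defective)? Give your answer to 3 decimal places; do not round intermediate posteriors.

0.949

After an optical inspection='pass': P(defective) = 0.25·0.7000 / (0.25·0.7000 + 0.45·0.3000) ≈ 0.5645
After a stress test='fail': P(defective) = 0.65·0.5645 / (0.65·0.5645 + 0.15·0.4355) ≈ 0.8489
After an optical inspection='pass': P(defective) = 0.25·0.8489 / (0.25·0.8489 + 0.45·0.1511) ≈ 0.7573
After a stress test='fail': P(defective) = 0.65·0.7573 / (0.65·0.7573 + 0.15·0.2427) ≈ 0.9311
After an optical inspection='fail': P(defective) = 0.75·0.9311 / (0.75·0.9311 + 0.55·0.0689) ≈ 0.9486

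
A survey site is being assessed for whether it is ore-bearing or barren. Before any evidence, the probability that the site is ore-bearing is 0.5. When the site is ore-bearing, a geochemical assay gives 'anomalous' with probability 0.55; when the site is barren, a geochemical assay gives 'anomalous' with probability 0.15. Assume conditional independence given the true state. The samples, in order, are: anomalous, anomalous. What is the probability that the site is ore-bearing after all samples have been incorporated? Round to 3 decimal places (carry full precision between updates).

0.931

After 'anomalous': P(ore) = 0.55·0.5000 / (0.55·0.5000 + 0.15·0.5000) ≈ 0.7857
After 'anomalous': P(ore) = 0.55·0.7857 / (0.55·0.7857 + 0.15·0.2143) ≈ 0.9308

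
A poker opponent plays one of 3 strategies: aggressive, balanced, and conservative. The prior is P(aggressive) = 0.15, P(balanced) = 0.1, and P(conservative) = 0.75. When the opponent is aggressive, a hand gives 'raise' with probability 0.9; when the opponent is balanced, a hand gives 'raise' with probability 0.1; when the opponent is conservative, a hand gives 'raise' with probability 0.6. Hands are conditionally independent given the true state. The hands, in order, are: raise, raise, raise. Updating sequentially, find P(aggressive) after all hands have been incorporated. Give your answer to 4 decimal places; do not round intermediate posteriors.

0.4028

Each posterior becomes the prior for the next update.
After 'raise': normaliser = 0.9·0.1500 + 0.1·0.1000 + 0.6·0.7500; P(aggressive) ≈ 0.2269, P(balanced) ≈ 0.0168, P(conservative) ≈ 0.7563
After 'raise': normaliser = 0.9·0.2269 + 0.1·0.0168 + 0.6·0.7563; P(aggressive) ≈ 0.3096, P(balanced) ≈ 0.0025, P(conservative) ≈ 0.6879
After 'raise': normaliser = 0.9·0.3096 + 0.1·0.0025 + 0.6·0.6879; P(aggressive) ≈ 0.4028, P(balanced) ≈ 0.0004, P(conservative) ≈ 0.5968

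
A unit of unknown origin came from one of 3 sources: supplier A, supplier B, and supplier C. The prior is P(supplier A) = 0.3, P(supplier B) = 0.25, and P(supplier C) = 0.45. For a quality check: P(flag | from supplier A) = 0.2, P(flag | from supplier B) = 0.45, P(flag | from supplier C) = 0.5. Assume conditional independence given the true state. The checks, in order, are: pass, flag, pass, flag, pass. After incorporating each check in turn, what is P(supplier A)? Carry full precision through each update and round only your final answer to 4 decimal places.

0.2146

After 'pass': normaliser = 0.8·0.3000 + 0.55·0.2500 + 0.5·0.4500; P(supplier A) ≈ 0.3983, P(supplier B) ≈ 0.2282, P(supplier C) ≈ 0.3734
After 'flag': normaliser = 0.2·0.3983 + 0.45·0.2282 + 0.5·0.3734; P(supplier A) ≈ 0.2159, P(supplier B) ≈ 0.2782, P(supplier C) ≈ 0.5059
After 'pass': normaliser = 0.8·0.2159 + 0.55·0.2782 + 0.5·0.5059; P(supplier A) ≈ 0.2984, P(supplier B) ≈ 0.2645, P(supplier C) ≈ 0.4371
After 'flag': normaliser = 0.2·0.2984 + 0.45·0.2645 + 0.5·0.4371; P(supplier A) ≈ 0.1502, P(supplier B) ≈ 0.2996, P(supplier C) ≈ 0.5502
After 'pass': normaliser = 0.8·0.1502 + 0.55·0.2996 + 0.5·0.5502; P(supplier A) ≈ 0.2146, P(supplier B) ≈ 0.2942, P(supplier C) ≈ 0.4912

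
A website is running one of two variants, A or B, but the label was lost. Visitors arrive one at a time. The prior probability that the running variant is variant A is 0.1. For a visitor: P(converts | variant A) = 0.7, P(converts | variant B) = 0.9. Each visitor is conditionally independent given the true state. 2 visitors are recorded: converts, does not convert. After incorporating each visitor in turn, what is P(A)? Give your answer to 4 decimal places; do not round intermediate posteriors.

0.2059

Each posterior becomes the prior for the next update.
After 'converts': P(A) = 0.7·0.1000 / (0.7·0.1000 + 0.9·0.9000) ≈ 0.0795
After 'does not convert': P(A) = 0.3·0.0795 / (0.3·0.0795 + 0.1·0.9205) ≈ 0.2059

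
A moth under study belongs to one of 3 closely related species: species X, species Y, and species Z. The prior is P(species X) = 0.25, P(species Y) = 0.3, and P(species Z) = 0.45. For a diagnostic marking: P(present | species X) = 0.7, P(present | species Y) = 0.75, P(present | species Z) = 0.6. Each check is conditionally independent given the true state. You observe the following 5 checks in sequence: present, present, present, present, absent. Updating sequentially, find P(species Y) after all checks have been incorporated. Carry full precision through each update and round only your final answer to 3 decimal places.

After 'present': normaliser = 0.7·0.2500 + 0.75·0.3000 + 0.6·0.4500; P(species X) ≈ 0.2612, P(species Y) ≈ 0.3358, P(species Z) ≈ 0.4030
After 'present': normaliser = 0.7·0.2612 + 0.75·0.3358 + 0.6·0.4030; P(species X) ≈ 0.2703, P(species Y) ≈ 0.3723, P(species Z) ≈ 0.3574
After 'present': normaliser = 0.7·0.2703 + 0.75·0.3723 + 0.6·0.3574; P(species X) ≈ 0.2770, P(species Y) ≈ 0.4089, P(species Z) ≈ 0.3140
After 'present': normaliser = 0.7·0.2770 + 0.75·0.4089 + 0.6·0.3140; P(species X) ≈ 0.2815, P(species Y) ≈ 0.4451, P(species Z) ≈ 0.2735
After 'absent': normaliser = 0.3·0.2815 + 0.25·0.4451 + 0.4·0.2735; P(species X) ≈ 0.2768, P(species Y) ≈ 0.3647, P(species Z) ≈ 0.3585

0.365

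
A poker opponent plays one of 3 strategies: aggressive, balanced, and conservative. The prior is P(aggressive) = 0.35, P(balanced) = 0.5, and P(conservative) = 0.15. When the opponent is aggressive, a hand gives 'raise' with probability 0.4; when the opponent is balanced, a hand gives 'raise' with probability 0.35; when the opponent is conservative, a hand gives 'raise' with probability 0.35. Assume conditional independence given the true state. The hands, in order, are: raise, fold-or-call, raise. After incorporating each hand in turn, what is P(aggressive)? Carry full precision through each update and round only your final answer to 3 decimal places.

Apply Bayes' rule sequentially, carrying P(aggressive) forward.
After 'raise': normaliser = 0.4·0.3500 + 0.35·0.5000 + 0.35·0.1500; P(aggressive) ≈ 0.3810, P(balanced) ≈ 0.4762, P(conservative) ≈ 0.1429
After 'fold-or-call': normaliser = 0.6·0.3810 + 0.65·0.4762 + 0.65·0.1429; P(aggressive) ≈ 0.3623, P(balanced) ≈ 0.4906, P(conservative) ≈ 0.1472
After 'raise': normaliser = 0.4·0.3623 + 0.35·0.4906 + 0.35·0.1472; P(aggressive) ≈ 0.3936, P(balanced) ≈ 0.4664, P(conservative) ≈ 0.1399

0.394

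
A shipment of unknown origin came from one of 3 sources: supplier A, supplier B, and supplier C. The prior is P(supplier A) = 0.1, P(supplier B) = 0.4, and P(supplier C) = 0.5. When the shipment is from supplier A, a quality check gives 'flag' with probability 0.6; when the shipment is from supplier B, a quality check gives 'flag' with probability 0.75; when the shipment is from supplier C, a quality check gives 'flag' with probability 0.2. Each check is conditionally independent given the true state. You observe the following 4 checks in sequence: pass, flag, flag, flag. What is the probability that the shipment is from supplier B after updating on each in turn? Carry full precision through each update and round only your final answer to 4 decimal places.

0.7809

After 'pass': normaliser = 0.4·0.1000 + 0.25·0.4000 + 0.8·0.5000; P(supplier A) ≈ 0.0741, P(supplier B) ≈ 0.1852, P(supplier C) ≈ 0.7407
After 'flag': normaliser = 0.6·0.0741 + 0.75·0.1852 + 0.2·0.7407; P(supplier A) ≈ 0.1341, P(supplier B) ≈ 0.4190, P(supplier C) ≈ 0.4469
After 'flag': normaliser = 0.6·0.1341 + 0.75·0.4190 + 0.2·0.4469; P(supplier A) ≈ 0.1662, P(supplier B) ≈ 0.6492, P(supplier C) ≈ 0.1847
After 'flag': normaliser = 0.6·0.1662 + 0.75·0.6492 + 0.2·0.1847; P(supplier A) ≈ 0.1599, P(supplier B) ≈ 0.7809, P(supplier C) ≈ 0.0592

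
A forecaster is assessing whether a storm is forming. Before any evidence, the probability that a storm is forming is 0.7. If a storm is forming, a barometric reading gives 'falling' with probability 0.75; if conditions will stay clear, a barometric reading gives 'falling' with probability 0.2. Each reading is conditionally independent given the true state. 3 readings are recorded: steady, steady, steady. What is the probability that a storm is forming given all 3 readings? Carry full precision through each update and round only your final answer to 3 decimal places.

Apply Bayes' rule sequentially, carrying P(storm) forward.
After 'steady': P(storm) = 0.25·0.7000 / (0.25·0.7000 + 0.8·0.3000) ≈ 0.4217
After 'steady': P(storm) = 0.25·0.4217 / (0.25·0.4217 + 0.8·0.5783) ≈ 0.1856
After 'steady': P(storm) = 0.25·0.1856 / (0.25·0.1856 + 0.8·0.8144) ≈ 0.0665

0.066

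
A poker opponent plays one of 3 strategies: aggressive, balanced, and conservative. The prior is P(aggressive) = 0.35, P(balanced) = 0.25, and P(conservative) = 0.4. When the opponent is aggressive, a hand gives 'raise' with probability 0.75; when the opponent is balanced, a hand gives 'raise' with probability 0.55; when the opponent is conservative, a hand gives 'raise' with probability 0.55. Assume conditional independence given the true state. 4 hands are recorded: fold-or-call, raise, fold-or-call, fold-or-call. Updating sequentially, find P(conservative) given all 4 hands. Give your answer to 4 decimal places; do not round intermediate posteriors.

After 'fold-or-call': normaliser = 0.25·0.3500 + 0.45·0.2500 + 0.45·0.4000; P(aggressive) ≈ 0.2303, P(balanced) ≈ 0.2961, P(conservative) ≈ 0.4737
After 'raise': normaliser = 0.75·0.2303 + 0.55·0.2961 + 0.55·0.4737; P(aggressive) ≈ 0.2897, P(balanced) ≈ 0.2732, P(conservative) ≈ 0.4371
After 'fold-or-call': normaliser = 0.25·0.2897 + 0.45·0.2732 + 0.45·0.4371; P(aggressive) ≈ 0.1848, P(balanced) ≈ 0.3136, P(conservative) ≈ 0.5017
After 'fold-or-call': normaliser = 0.25·0.1848 + 0.45·0.3136 + 0.45·0.5017; P(aggressive) ≈ 0.1118, P(balanced) ≈ 0.3416, P(conservative) ≈ 0.5466

0.5466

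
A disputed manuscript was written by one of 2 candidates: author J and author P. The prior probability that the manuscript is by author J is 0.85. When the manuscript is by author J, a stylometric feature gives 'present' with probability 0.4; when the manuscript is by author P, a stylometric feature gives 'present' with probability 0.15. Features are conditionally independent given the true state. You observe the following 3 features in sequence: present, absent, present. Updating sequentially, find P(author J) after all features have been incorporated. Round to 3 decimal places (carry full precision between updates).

0.966

Each posterior becomes the prior for the next update.
After 'present': P(author J) = 0.4·0.8500 / (0.4·0.8500 + 0.15·0.1500) ≈ 0.9379
After 'absent': P(author J) = 0.6·0.9379 / (0.6·0.9379 + 0.85·0.0621) ≈ 0.9143
After 'present': P(author J) = 0.4·0.9143 / (0.4·0.9143 + 0.15·0.0857) ≈ 0.9660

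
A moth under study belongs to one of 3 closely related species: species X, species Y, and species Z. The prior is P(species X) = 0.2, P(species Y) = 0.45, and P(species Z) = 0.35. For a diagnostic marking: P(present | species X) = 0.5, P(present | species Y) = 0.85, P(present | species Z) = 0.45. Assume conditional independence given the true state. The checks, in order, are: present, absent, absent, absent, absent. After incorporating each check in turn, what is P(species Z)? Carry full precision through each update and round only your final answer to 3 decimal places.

After 'present': normaliser = 0.5·0.2000 + 0.85·0.4500 + 0.45·0.3500; P(species X) ≈ 0.1562, P(species Y) ≈ 0.5977, P(species Z) ≈ 0.2461
After 'absent': normaliser = 0.5·0.1562 + 0.15·0.5977 + 0.55·0.2461; P(species X) ≈ 0.2577, P(species Y) ≈ 0.2957, P(species Z) ≈ 0.4465
After 'absent': normaliser = 0.5·0.2577 + 0.15·0.2957 + 0.55·0.4465; P(species X) ≈ 0.3077, P(species Y) ≈ 0.1059, P(species Z) ≈ 0.5864
After 'absent': normaliser = 0.5·0.3077 + 0.15·0.1059 + 0.55·0.5864; P(species X) ≈ 0.3125, P(species Y) ≈ 0.0323, P(species Z) ≈ 0.6552
After 'absent': normaliser = 0.5·0.3125 + 0.15·0.0323 + 0.55·0.6552; P(species X) ≈ 0.2997, P(species Y) ≈ 0.0093, P(species Z) ≈ 0.6910

0.691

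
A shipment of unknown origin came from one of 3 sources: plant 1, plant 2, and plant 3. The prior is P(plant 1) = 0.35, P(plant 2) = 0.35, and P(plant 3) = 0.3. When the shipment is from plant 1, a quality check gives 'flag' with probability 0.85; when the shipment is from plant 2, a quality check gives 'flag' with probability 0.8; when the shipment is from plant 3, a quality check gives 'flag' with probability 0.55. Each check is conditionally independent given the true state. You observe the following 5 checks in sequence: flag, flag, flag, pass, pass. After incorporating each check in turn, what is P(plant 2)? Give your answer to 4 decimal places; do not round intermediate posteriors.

After 'flag': normaliser = 0.85·0.3500 + 0.8·0.3500 + 0.55·0.3000; P(plant 1) ≈ 0.4007, P(plant 2) ≈ 0.3771, P(plant 3) ≈ 0.2222
After 'flag': normaliser = 0.85·0.4007 + 0.8·0.3771 + 0.55·0.2222; P(plant 1) ≈ 0.4455, P(plant 2) ≈ 0.3946, P(plant 3) ≈ 0.1599
After 'flag': normaliser = 0.85·0.4455 + 0.8·0.3946 + 0.55·0.1599; P(plant 1) ≈ 0.4840, P(plant 2) ≈ 0.4036, P(plant 3) ≈ 0.1124
After 'pass': normaliser = 0.15·0.4840 + 0.2·0.4036 + 0.45·0.1124; P(plant 1) ≈ 0.3561, P(plant 2) ≈ 0.3958, P(plant 3) ≈ 0.2481
After 'pass': normaliser = 0.15·0.3561 + 0.2·0.3958 + 0.45·0.2481; P(plant 1) ≈ 0.2187, P(plant 2) ≈ 0.3242, P(plant 3) ≈ 0.4571

0.3242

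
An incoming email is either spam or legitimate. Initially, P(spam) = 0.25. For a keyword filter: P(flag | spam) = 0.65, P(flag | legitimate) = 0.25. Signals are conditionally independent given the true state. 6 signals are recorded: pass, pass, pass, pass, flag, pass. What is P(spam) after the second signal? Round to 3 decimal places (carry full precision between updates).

0.068

After 'pass': P(spam) = 0.35·0.2500 / (0.35·0.2500 + 0.75·0.7500) ≈ 0.1346
After 'pass': P(spam) = 0.35·0.1346 / (0.35·0.1346 + 0.75·0.8654) ≈ 0.0677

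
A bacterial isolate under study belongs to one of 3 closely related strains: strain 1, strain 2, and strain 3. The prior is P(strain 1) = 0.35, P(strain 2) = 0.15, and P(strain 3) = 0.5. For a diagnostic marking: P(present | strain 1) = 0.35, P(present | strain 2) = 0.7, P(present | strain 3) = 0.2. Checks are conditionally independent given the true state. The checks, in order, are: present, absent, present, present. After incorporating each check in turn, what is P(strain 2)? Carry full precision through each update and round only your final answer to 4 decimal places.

0.5437

After 'present': normaliser = 0.35·0.3500 + 0.7·0.1500 + 0.2·0.5000; P(strain 1) ≈ 0.3740, P(strain 2) ≈ 0.3206, P(strain 3) ≈ 0.3053
After 'absent': normaliser = 0.65·0.3740 + 0.3·0.3206 + 0.8·0.3053; P(strain 1) ≈ 0.4166, P(strain 2) ≈ 0.1648, P(strain 3) ≈ 0.4186
After 'present': normaliser = 0.35·0.4166 + 0.7·0.1648 + 0.2·0.4186; P(strain 1) ≈ 0.4228, P(strain 2) ≈ 0.3345, P(strain 3) ≈ 0.2427
After 'present': normaliser = 0.35·0.4228 + 0.7·0.3345 + 0.2·0.2427; P(strain 1) ≈ 0.3436, P(strain 2) ≈ 0.5437, P(strain 3) ≈ 0.1127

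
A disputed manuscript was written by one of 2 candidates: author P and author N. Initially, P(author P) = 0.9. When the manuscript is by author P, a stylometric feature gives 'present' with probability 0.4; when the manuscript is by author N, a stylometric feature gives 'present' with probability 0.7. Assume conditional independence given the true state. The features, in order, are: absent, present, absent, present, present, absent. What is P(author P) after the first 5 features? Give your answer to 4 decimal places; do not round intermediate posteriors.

0.8704

Apply Bayes' rule sequentially, carrying P(author P) forward.
After 'absent': P(author P) = 0.6·0.9000 / (0.6·0.9000 + 0.3·0.1000) ≈ 0.9474
After 'present': P(author P) = 0.4·0.9474 / (0.4·0.9474 + 0.7·0.0526) ≈ 0.9114
After 'absent': P(author P) = 0.6·0.9114 / (0.6·0.9114 + 0.3·0.0886) ≈ 0.9536
After 'present': P(author P) = 0.4·0.9536 / (0.4·0.9536 + 0.7·0.0464) ≈ 0.9216
After 'present': P(author P) = 0.4·0.9216 / (0.4·0.9216 + 0.7·0.0784) ≈ 0.8704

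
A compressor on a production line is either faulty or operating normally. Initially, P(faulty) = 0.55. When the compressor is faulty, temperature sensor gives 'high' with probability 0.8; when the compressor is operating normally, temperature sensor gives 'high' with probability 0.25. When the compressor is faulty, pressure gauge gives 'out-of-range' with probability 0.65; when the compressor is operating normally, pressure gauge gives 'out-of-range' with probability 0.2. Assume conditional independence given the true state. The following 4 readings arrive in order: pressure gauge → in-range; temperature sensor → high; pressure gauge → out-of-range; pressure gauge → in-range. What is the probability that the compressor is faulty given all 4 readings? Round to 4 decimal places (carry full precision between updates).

0.7087

Each posterior becomes the prior for the next update.
After pressure gauge='in-range': P(faulty) = 0.35·0.5500 / (0.35·0.5500 + 0.8·0.4500) ≈ 0.3484
After temperature sensor='high': P(faulty) = 0.8·0.3484 / (0.8·0.3484 + 0.25·0.6516) ≈ 0.6311
After pressure gauge='out-of-range': P(faulty) = 0.65·0.6311 / (0.65·0.6311 + 0.2·0.3689) ≈ 0.8476
After pressure gauge='in-range': P(faulty) = 0.35·0.8476 / (0.35·0.8476 + 0.8·0.1524) ≈ 0.7087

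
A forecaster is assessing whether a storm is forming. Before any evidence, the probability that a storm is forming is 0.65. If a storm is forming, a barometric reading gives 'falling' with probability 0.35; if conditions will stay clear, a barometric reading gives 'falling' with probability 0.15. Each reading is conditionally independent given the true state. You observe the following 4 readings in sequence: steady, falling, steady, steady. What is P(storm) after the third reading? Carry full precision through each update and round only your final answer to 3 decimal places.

0.717

After 'steady': P(storm) = 0.65·0.6500 / (0.65·0.6500 + 0.85·0.3500) ≈ 0.5868
After 'falling': P(storm) = 0.35·0.5868 / (0.35·0.5868 + 0.15·0.4132) ≈ 0.7682
After 'steady': P(storm) = 0.65·0.7682 / (0.65·0.7682 + 0.85·0.2318) ≈ 0.7170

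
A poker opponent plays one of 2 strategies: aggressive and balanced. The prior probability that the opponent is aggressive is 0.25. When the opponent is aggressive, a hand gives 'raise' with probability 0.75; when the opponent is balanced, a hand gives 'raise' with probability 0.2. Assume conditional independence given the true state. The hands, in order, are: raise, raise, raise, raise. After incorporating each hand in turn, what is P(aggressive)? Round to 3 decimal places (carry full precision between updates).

After 'raise': P(aggressive) = 0.75·0.2500 / (0.75·0.2500 + 0.2·0.7500) ≈ 0.5556
After 'raise': P(aggressive) = 0.75·0.5556 / (0.75·0.5556 + 0.2·0.4444) ≈ 0.8242
After 'raise': P(aggressive) = 0.75·0.8242 / (0.75·0.8242 + 0.2·0.1758) ≈ 0.9462
After 'raise': P(aggressive) = 0.75·0.9462 / (0.75·0.9462 + 0.2·0.0538) ≈ 0.9851

0.985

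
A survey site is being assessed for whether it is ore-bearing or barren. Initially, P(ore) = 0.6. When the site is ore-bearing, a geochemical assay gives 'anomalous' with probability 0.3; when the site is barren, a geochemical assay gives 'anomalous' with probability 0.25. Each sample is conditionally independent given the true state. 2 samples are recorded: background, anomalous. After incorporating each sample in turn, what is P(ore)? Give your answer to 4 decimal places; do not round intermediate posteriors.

After 'background': P(ore) = 0.7·0.6000 / (0.7·0.6000 + 0.75·0.4000) ≈ 0.5833
After 'anomalous': P(ore) = 0.3·0.5833 / (0.3·0.5833 + 0.25·0.4167) ≈ 0.6269

0.6269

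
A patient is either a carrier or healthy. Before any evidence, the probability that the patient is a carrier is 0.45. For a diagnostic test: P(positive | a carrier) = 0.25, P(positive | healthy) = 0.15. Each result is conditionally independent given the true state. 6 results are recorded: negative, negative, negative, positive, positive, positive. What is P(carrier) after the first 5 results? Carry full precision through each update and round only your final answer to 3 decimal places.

After 'negative': P(carrier) = 0.75·0.4500 / (0.75·0.4500 + 0.85·0.5500) ≈ 0.4193
After 'negative': P(carrier) = 0.75·0.4193 / (0.75·0.4193 + 0.85·0.5807) ≈ 0.3891
After 'negative': P(carrier) = 0.75·0.3891 / (0.75·0.3891 + 0.85·0.6109) ≈ 0.3598
After 'positive': P(carrier) = 0.25·0.3598 / (0.25·0.3598 + 0.15·0.6402) ≈ 0.4837
After 'positive': P(carrier) = 0.25·0.4837 / (0.25·0.4837 + 0.15·0.5163) ≈ 0.6096

0.610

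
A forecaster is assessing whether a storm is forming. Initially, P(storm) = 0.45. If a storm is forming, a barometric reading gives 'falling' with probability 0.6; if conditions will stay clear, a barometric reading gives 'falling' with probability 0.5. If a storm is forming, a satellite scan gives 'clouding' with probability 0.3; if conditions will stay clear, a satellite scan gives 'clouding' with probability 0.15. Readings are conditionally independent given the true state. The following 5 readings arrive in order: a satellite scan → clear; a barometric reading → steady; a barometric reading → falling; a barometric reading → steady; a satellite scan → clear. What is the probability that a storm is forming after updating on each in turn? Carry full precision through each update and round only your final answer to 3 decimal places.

After a satellite scan='clear': P(storm) = 0.7·0.4500 / (0.7·0.4500 + 0.85·0.5500) ≈ 0.4026
After a barometric reading='steady': P(storm) = 0.4·0.4026 / (0.4·0.4026 + 0.5·0.5974) ≈ 0.3502
After a barometric reading='falling': P(storm) = 0.6·0.3502 / (0.6·0.3502 + 0.5·0.6498) ≈ 0.3928
After a barometric reading='steady': P(storm) = 0.4·0.3928 / (0.4·0.3928 + 0.5·0.6072) ≈ 0.3410
After a satellite scan='clear': P(storm) = 0.7·0.3410 / (0.7·0.3410 + 0.85·0.6590) ≈ 0.2988

0.299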